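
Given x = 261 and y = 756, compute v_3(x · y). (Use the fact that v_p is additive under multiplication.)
v_3(197316) = 5

v_p(x) = 2 (factor: 261 = 3^2 · 29); v_p(y) = 3 (factor: 756 = 3^3 · 28). Additivity: v_p(xy) = v_p(x) + v_p(y) = 2 + 3 = 5. (Direct check: xy = 197316 = 3^5 · (812).)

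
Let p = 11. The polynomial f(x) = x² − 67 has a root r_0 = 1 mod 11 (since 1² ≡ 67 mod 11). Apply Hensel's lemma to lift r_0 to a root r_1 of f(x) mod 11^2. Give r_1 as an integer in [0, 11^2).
r_1 = 34 (mod 121)

Hensel's recurrence: r_{i+1} = r_i − f(r_i)·(f′(r_i))^{-1} mod 11^{i+2}, with f′(x) = 2x. Iterate:
  r_0 = 1 (mod 11)
  r_1 = 34 (mod 121)
Final: r_1 = 34, and one checks f(r_1) ≡ 0 mod 11^2.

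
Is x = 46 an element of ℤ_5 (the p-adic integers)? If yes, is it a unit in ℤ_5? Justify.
x ∈ ℤ_5^× (unit); v_5(x) = 0

ℤ_5 = {x ∈ ℚ_5 : v_5(x) ≥ 0} and ℤ_5^× = {x ∈ ℤ_5 : v_5(x) = 0}. Here v_5(46) = v_5(num) − v_5(den) = 0; compare against these criteria.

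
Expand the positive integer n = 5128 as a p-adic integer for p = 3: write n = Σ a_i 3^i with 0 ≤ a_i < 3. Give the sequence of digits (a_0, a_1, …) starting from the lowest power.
(a_0, a_1, …) = (1, 2, 2, 0, 0, 0, 1, 2)

Repeated division by 3 gives the digits low-to-high: 5128 = 1 + 2·3^1 + 2·3^2 + 1·3^6 + 2·3^7. Digit sequence: (1, 2, 2, 0, 0, 0, 1, 2).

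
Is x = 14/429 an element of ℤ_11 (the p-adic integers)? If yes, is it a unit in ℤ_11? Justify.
x ∉ ℤ_11 (v_11(x) = -1 < 0)

ℤ_11 = {x ∈ ℚ_11 : v_11(x) ≥ 0} and ℤ_11^× = {x ∈ ℤ_11 : v_11(x) = 0}. Here v_11(14/429) = v_11(num) − v_11(den) = -1; compare against these criteria.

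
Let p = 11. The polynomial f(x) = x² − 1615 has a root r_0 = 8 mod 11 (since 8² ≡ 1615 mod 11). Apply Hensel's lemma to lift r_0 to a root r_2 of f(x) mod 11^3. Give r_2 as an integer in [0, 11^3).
r_2 = 899 (mod 1331)

Hensel's recurrence: r_{i+1} = r_i − f(r_i)·(f′(r_i))^{-1} mod 11^{i+2}, with f′(x) = 2x. Iterate:
  r_0 = 8 (mod 11)
  r_1 = 52 (mod 121)
  r_2 = 899 (mod 1331)
Final: r_2 = 899, and one checks f(r_2) ≡ 0 mod 11^3.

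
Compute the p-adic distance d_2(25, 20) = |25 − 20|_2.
d_2(25, 20) = 1

Step 1 — x − y = 25 − 20 = 5. Step 2 — v_2(5) = 0 (factor: 5 = (2^0 · 5); the sign does not affect v_p). Step 3 — |x − y|_2 = 2^{0} = 1.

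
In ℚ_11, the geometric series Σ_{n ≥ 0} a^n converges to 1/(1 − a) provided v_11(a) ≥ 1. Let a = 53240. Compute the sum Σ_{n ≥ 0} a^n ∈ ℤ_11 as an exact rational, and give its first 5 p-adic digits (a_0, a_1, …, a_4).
Σ a^n = 1/(1 − a) = -1/53239;  first 5 digits = (1, 0, 0, 7, 3)

v_11(a) = 3 ≥ 1, so the series converges in ℤ_11 to 1/(1 − a) = 1/(1 − 53240) = -1/53239. Expand this rational in ℤ_11: compute digits iteratively via d_i = x_i mod 11, x_{i+1} = (x_i − d_i)/11. The first 5 digits are (1, 0, 0, 7, 3).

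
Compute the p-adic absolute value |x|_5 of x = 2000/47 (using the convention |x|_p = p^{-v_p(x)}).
|2000/47|_5 = 1/125

Step 1 — compute v_5(x) by factoring powers of 5 out of the numerator and denominator: v_5(2000/47) = 3. Step 2 — apply |x|_p = p^{-v_p(x)} = 5^{-3} = 1/125.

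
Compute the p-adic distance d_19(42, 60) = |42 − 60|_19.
d_19(42, 60) = 1

Step 1 — x − y = 42 − 60 = -18. Step 2 — v_19(-18) = 0 (factor: -18 = −(19^0 · 18); the sign does not affect v_p). Step 3 — |x − y|_19 = 19^{0} = 1.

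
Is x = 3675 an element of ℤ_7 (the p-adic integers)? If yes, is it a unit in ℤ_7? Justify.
x ∈ ℤ_7 but not a unit; v_7(x) = 2 > 0

ℤ_7 = {x ∈ ℚ_7 : v_7(x) ≥ 0} and ℤ_7^× = {x ∈ ℤ_7 : v_7(x) = 0}. Here v_7(3675) = v_7(num) − v_7(den) = 2; compare against these criteria.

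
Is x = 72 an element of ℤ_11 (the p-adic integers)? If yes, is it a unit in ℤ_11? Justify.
x ∈ ℤ_11^× (unit); v_11(x) = 0

ℤ_11 = {x ∈ ℚ_11 : v_11(x) ≥ 0} and ℤ_11^× = {x ∈ ℤ_11 : v_11(x) = 0}. Here v_11(72) = v_11(num) − v_11(den) = 0; compare against these criteria.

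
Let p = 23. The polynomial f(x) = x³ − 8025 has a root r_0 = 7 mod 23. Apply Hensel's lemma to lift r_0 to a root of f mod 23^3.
r_2 = 1801 (mod 12167)

Hensel: r_{i+1} = r_i − f(r_i)/f′(r_i) mod 23^{i+2}, where f′(x) = 3x². Iterate:
  r_0 = 7 (mod 23)
  r_1 = 214 (mod 529)
  r_2 = 1801 (mod 12167)
Final: r = 1801 with f(r) ≡ 0 mod 23^3.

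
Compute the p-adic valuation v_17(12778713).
v_17(12778713) = 5

v_17(n) is the largest exponent k such that 17^k divides n. Factor out: 12778713 = 17^5 · 9. (Sign doesn't affect v_p.) So v_17(12778713) = 5.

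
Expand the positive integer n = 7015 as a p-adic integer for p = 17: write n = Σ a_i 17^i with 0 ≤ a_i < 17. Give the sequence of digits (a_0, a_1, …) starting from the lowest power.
(a_0, a_1, …) = (11, 4, 7, 1)

Repeated division by 17 gives the digits low-to-high: 7015 = 11 + 4·17^1 + 7·17^2 + 1·17^3. Digit sequence: (11, 4, 7, 1).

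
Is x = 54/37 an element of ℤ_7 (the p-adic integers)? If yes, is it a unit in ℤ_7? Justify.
x ∈ ℤ_7^× (unit); v_7(x) = 0

ℤ_7 = {x ∈ ℚ_7 : v_7(x) ≥ 0} and ℤ_7^× = {x ∈ ℤ_7 : v_7(x) = 0}. Here v_7(54/37) = v_7(num) − v_7(den) = 0; compare against these criteria.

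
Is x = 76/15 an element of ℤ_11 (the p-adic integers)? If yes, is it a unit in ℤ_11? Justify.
x ∈ ℤ_11^× (unit); v_11(x) = 0

ℤ_11 = {x ∈ ℚ_11 : v_11(x) ≥ 0} and ℤ_11^× = {x ∈ ℤ_11 : v_11(x) = 0}. Here v_11(76/15) = v_11(num) − v_11(den) = 0; compare against these criteria.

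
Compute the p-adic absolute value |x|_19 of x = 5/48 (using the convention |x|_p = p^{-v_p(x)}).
|5/48|_19 = 1

Step 1 — compute v_19(x) by factoring powers of 19 out of the numerator and denominator: v_19(5/48) = 0. Step 2 — apply |x|_p = p^{-v_p(x)} = 19^{0} = 1.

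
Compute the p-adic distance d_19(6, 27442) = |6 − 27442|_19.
d_19(6, 27442) = 1/6859

Step 1 — x − y = 6 − 27442 = -27436. Step 2 — v_19(-27436) = 3 (factor: -27436 = −(19^3 · 4); the sign does not affect v_p). Step 3 — |x − y|_19 = 19^{-3} = 1/6859.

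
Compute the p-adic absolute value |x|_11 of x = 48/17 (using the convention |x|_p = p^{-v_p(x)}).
|48/17|_11 = 1

Step 1 — compute v_11(x) by factoring powers of 11 out of the numerator and denominator: v_11(48/17) = 0. Step 2 — apply |x|_p = p^{-v_p(x)} = 11^{0} = 1.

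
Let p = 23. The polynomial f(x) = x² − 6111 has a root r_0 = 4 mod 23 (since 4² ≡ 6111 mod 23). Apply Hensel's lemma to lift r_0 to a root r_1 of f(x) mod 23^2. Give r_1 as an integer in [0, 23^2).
r_1 = 303 (mod 529)

Hensel's recurrence: r_{i+1} = r_i − f(r_i)·(f′(r_i))^{-1} mod 23^{i+2}, with f′(x) = 2x. Iterate:
  r_0 = 4 (mod 23)
  r_1 = 303 (mod 529)
Final: r_1 = 303, and one checks f(r_1) ≡ 0 mod 23^2.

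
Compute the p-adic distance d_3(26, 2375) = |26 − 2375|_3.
d_3(26, 2375) = 1/81

Step 1 — x − y = 26 − 2375 = -2349. Step 2 — v_3(-2349) = 4 (factor: -2349 = −(3^4 · 29); the sign does not affect v_p). Step 3 — |x − y|_3 = 3^{-4} = 1/81.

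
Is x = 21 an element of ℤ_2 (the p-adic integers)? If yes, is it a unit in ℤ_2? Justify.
x ∈ ℤ_2^× (unit); v_2(x) = 0

ℤ_2 = {x ∈ ℚ_2 : v_2(x) ≥ 0} and ℤ_2^× = {x ∈ ℤ_2 : v_2(x) = 0}. Here v_2(21) = v_2(num) − v_2(den) = 0; compare against these criteria.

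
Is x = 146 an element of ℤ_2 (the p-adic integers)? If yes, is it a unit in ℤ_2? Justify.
x ∈ ℤ_2 but not a unit; v_2(x) = 1 > 0

ℤ_2 = {x ∈ ℚ_2 : v_2(x) ≥ 0} and ℤ_2^× = {x ∈ ℤ_2 : v_2(x) = 0}. Here v_2(146) = v_2(num) − v_2(den) = 1; compare against these criteria.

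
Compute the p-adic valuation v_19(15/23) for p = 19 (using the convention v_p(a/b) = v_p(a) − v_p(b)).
v_19(15/23) = 0

Factor powers of 19 from the numerator and denominator of the reduced fraction: 15 = 19^0 · 15 and 23 = 19^0 · 23. Apply v_p(a/b) = v_p(a) − v_p(b): v_19(15/23) = 0 − 0 = 0.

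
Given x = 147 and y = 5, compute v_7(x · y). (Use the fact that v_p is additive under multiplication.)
v_7(735) = 2

v_p(x) = 2 (factor: 147 = 7^2 · 3); v_p(y) = 0 (factor: 5 = 7^0 · 5). Additivity: v_p(xy) = v_p(x) + v_p(y) = 2 + 0 = 2. (Direct check: xy = 735 = 7^2 · (15).)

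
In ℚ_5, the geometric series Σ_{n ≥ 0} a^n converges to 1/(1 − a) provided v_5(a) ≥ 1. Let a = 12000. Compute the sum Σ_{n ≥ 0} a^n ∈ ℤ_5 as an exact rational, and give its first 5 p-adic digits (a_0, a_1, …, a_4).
Σ a^n = 1/(1 − a) = -1/11999;  first 5 digits = (1, 0, 0, 1, 4)

v_5(a) = 3 ≥ 1, so the series converges in ℤ_5 to 1/(1 − a) = 1/(1 − 12000) = -1/11999. Expand this rational in ℤ_5: compute digits iteratively via d_i = x_i mod 5, x_{i+1} = (x_i − d_i)/5. The first 5 digits are (1, 0, 0, 1, 4).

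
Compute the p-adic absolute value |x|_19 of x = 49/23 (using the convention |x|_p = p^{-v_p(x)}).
|49/23|_19 = 1

Step 1 — compute v_19(x) by factoring powers of 19 out of the numerator and denominator: v_19(49/23) = 0. Step 2 — apply |x|_p = p^{-v_p(x)} = 19^{0} = 1.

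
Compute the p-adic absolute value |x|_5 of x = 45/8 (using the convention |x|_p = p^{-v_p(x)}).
|45/8|_5 = 1/5

Step 1 — compute v_5(x) by factoring powers of 5 out of the numerator and denominator: v_5(45/8) = 1. Step 2 — apply |x|_p = p^{-v_p(x)} = 5^{-1} = 1/5.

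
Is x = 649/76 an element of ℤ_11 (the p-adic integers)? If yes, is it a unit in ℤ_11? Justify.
x ∈ ℤ_11 but not a unit; v_11(x) = 1 > 0

ℤ_11 = {x ∈ ℚ_11 : v_11(x) ≥ 0} and ℤ_11^× = {x ∈ ℤ_11 : v_11(x) = 0}. Here v_11(649/76) = v_11(num) − v_11(den) = 1; compare against these criteria.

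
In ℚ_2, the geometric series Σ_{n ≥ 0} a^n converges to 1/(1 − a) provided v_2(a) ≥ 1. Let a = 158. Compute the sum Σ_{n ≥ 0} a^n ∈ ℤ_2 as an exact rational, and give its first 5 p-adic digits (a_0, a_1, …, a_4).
Σ a^n = 1/(1 − a) = -1/157;  first 5 digits = (1, 1, 0, 1, 0)

v_2(a) = 1 ≥ 1, so the series converges in ℤ_2 to 1/(1 − a) = 1/(1 − 158) = -1/157. Expand this rational in ℤ_2: compute digits iteratively via d_i = x_i mod 2, x_{i+1} = (x_i − d_i)/2. The first 5 digits are (1, 1, 0, 1, 0).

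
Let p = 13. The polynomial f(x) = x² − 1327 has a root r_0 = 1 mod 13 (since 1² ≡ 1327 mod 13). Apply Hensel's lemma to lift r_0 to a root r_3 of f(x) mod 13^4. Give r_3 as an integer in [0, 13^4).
r_3 = 8269 (mod 28561)

Hensel's recurrence: r_{i+1} = r_i − f(r_i)·(f′(r_i))^{-1} mod 13^{i+2}, with f′(x) = 2x. Iterate:
  r_0 = 1 (mod 13)
  r_1 = 157 (mod 169)
  r_2 = 1678 (mod 2197)
  r_3 = 8269 (mod 28561)
Final: r_3 = 8269, and one checks f(r_3) ≡ 0 mod 13^4.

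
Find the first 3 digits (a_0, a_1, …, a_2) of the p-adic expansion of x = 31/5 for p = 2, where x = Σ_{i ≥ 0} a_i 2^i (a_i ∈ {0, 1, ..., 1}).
(a_0, …, a_2) = (1, 1, 0)

v_2(31/5) = 0 (numerator and denominator both coprime to 2), so x ∈ ℤ_2^×. Compute digits iteratively via a_i = x_i mod 2, x_{i+1} = (x_i − a_i)/2, with x_0 = x:
  x_0 = 31/5;  a_0 = 1;  x_1 = (x_0 − 1)/2 = 13/5
  x_1 = 13/5;  a_1 = 1;  x_2 = (x_1 − 1)/2 = 4/5
  x_2 = 4/5;  a_2 = 0;  x_3 = (x_2 − 0)/2 = 2/5
Digits: (1, 1, 0).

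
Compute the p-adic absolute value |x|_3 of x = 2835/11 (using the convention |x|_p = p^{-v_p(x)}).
|2835/11|_3 = 1/81

Step 1 — compute v_3(x) by factoring powers of 3 out of the numerator and denominator: v_3(2835/11) = 4. Step 2 — apply |x|_p = p^{-v_p(x)} = 3^{-4} = 1/81.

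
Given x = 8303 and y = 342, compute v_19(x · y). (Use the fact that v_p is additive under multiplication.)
v_19(2839626) = 3

v_p(x) = 2 (factor: 8303 = 19^2 · 23); v_p(y) = 1 (factor: 342 = 19^1 · 18). Additivity: v_p(xy) = v_p(x) + v_p(y) = 2 + 1 = 3. (Direct check: xy = 2839626 = 19^3 · (414).)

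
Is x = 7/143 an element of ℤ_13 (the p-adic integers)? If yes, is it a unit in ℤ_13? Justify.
x ∉ ℤ_13 (v_13(x) = -1 < 0)

ℤ_13 = {x ∈ ℚ_13 : v_13(x) ≥ 0} and ℤ_13^× = {x ∈ ℤ_13 : v_13(x) = 0}. Here v_13(7/143) = v_13(num) − v_13(den) = -1; compare against these criteria.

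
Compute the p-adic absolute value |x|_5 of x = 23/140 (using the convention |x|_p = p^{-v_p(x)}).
|23/140|_5 = 5

Step 1 — compute v_5(x) by factoring powers of 5 out of the numerator and denominator: v_5(23/140) = -1. Step 2 — apply |x|_p = p^{-v_p(x)} = 5^{1} = 5.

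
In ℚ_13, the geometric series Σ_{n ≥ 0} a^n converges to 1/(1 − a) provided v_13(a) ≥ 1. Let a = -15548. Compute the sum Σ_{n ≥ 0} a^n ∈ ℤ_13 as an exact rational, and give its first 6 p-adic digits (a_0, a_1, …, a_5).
Σ a^n = 1/(1 − a) = 1/15549;  first 6 digits = (1, 0, 12, 5, 0, 1)

v_13(a) = 2 ≥ 1, so the series converges in ℤ_13 to 1/(1 − a) = 1/(1 − (-15548)) = 1/15549. Expand this rational in ℤ_13: compute digits iteratively via d_i = x_i mod 13, x_{i+1} = (x_i − d_i)/13. The first 6 digits are (1, 0, 12, 5, 0, 1).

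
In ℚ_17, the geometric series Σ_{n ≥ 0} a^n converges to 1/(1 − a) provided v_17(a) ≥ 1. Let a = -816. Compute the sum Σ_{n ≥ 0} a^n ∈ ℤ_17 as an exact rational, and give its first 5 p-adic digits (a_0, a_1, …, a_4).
Σ a^n = 1/(1 − a) = 1/817;  first 5 digits = (1, 3, 6, 9, 9)

v_17(a) = 1 ≥ 1, so the series converges in ℤ_17 to 1/(1 − a) = 1/(1 − (-816)) = 1/817. Expand this rational in ℤ_17: compute digits iteratively via d_i = x_i mod 17, x_{i+1} = (x_i − d_i)/17. The first 5 digits are (1, 3, 6, 9, 9).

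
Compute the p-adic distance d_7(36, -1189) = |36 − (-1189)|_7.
d_7(36, -1189) = 1/49

Step 1 — x − y = 36 − (-1189) = 1225. Step 2 — v_7(1225) = 2 (factor: 1225 = (7^2 · 25); the sign does not affect v_p). Step 3 — |x − y|_7 = 7^{-2} = 1/49.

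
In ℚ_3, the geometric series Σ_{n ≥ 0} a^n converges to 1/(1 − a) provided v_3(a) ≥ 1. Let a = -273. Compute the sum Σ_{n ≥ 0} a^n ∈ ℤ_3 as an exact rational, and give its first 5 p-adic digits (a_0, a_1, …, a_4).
Σ a^n = 1/(1 − a) = 1/274;  first 5 digits = (1, 2, 0, 1, 2)

v_3(a) = 1 ≥ 1, so the series converges in ℤ_3 to 1/(1 − a) = 1/(1 − (-273)) = 1/274. Expand this rational in ℤ_3: compute digits iteratively via d_i = x_i mod 3, x_{i+1} = (x_i − d_i)/3. The first 5 digits are (1, 2, 0, 1, 2).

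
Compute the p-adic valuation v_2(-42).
v_2(-42) = 1

v_2(n) is the largest exponent k such that 2^k divides n. Factor out: -42 = -2^1 · 21. (Sign doesn't affect v_p.) So v_2(-42) = 1.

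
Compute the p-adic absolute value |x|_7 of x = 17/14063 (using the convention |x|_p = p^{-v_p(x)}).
|17/14063|_7 = 343

Step 1 — compute v_7(x) by factoring powers of 7 out of the numerator and denominator: v_7(17/14063) = -3. Step 2 — apply |x|_p = p^{-v_p(x)} = 7^{3} = 343.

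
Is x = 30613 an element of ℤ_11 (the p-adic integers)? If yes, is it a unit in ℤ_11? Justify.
x ∈ ℤ_11 but not a unit; v_11(x) = 3 > 0

ℤ_11 = {x ∈ ℚ_11 : v_11(x) ≥ 0} and ℤ_11^× = {x ∈ ℤ_11 : v_11(x) = 0}. Here v_11(30613) = v_11(num) − v_11(den) = 3; compare against these criteria.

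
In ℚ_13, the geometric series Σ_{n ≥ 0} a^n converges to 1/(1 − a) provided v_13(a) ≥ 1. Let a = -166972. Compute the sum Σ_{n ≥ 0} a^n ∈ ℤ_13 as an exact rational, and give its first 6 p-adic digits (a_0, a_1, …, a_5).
Σ a^n = 1/(1 − a) = 1/166973;  first 6 digits = (1, 0, 0, 2, 7, 12)

v_13(a) = 3 ≥ 1, so the series converges in ℤ_13 to 1/(1 − a) = 1/(1 − (-166972)) = 1/166973. Expand this rational in ℤ_13: compute digits iteratively via d_i = x_i mod 13, x_{i+1} = (x_i − d_i)/13. The first 6 digits are (1, 0, 0, 2, 7, 12).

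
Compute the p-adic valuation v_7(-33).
v_7(-33) = 0

v_7(n) is the largest exponent k such that 7^k divides n. Factor out: -33 = -7^0 · 33. (Sign doesn't affect v_p.) So v_7(-33) = 0.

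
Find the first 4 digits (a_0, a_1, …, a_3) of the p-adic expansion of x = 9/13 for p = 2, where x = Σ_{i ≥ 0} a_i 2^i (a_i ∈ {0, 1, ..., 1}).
(a_0, …, a_3) = (1, 0, 1, 1)

v_2(9/13) = 0 (numerator and denominator both coprime to 2), so x ∈ ℤ_2^×. Compute digits iteratively via a_i = x_i mod 2, x_{i+1} = (x_i − a_i)/2, with x_0 = x:
  x_0 = 9/13;  a_0 = 1;  x_1 = (x_0 − 1)/2 = -2/13
  x_1 = -2/13;  a_1 = 0;  x_2 = (x_1 − 0)/2 = -1/13
  x_2 = -1/13;  a_2 = 1;  x_3 = (x_2 − 1)/2 = -7/13
  x_3 = -7/13;  a_3 = 1;  x_4 = (x_3 − 1)/2 = -10/13
Digits: (1, 0, 1, 1).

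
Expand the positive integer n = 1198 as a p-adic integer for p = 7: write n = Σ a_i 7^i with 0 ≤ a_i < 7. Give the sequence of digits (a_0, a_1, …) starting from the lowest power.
(a_0, a_1, …) = (1, 3, 3, 3)

Repeated division by 7 gives the digits low-to-high: 1198 = 1 + 3·7^1 + 3·7^2 + 3·7^3. Digit sequence: (1, 3, 3, 3).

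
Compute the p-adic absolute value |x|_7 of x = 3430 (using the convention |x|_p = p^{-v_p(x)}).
|3430|_7 = 1/343

Step 1 — compute v_7(x) by factoring powers of 7 out of the numerator and denominator: v_7(3430) = 3. Step 2 — apply |x|_p = p^{-v_p(x)} = 7^{-3} = 1/343.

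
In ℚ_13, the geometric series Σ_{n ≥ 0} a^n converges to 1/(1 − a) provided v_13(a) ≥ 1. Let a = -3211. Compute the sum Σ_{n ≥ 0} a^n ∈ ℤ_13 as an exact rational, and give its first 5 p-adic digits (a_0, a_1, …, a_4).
Σ a^n = 1/(1 − a) = 1/3212;  first 5 digits = (1, 0, 7, 11, 9)

v_13(a) = 2 ≥ 1, so the series converges in ℤ_13 to 1/(1 − a) = 1/(1 − (-3211)) = 1/3212. Expand this rational in ℤ_13: compute digits iteratively via d_i = x_i mod 13, x_{i+1} = (x_i − d_i)/13. The first 5 digits are (1, 0, 7, 11, 9).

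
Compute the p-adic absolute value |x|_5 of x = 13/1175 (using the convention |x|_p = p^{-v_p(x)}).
|13/1175|_5 = 25

Step 1 — compute v_5(x) by factoring powers of 5 out of the numerator and denominator: v_5(13/1175) = -2. Step 2 — apply |x|_p = p^{-v_p(x)} = 5^{2} = 25.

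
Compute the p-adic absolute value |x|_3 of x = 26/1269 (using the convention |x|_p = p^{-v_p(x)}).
|26/1269|_3 = 27

Step 1 — compute v_3(x) by factoring powers of 3 out of the numerator and denominator: v_3(26/1269) = -3. Step 2 — apply |x|_p = p^{-v_p(x)} = 3^{3} = 27.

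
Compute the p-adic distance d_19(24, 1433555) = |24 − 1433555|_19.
d_19(24, 1433555) = 1/130321

Step 1 — x − y = 24 − 1433555 = -1433531. Step 2 — v_19(-1433531) = 4 (factor: -1433531 = −(19^4 · 11); the sign does not affect v_p). Step 3 — |x − y|_19 = 19^{-4} = 1/130321.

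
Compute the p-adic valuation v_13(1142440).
v_13(1142440) = 4

v_13(n) is the largest exponent k such that 13^k divides n. Factor out: 1142440 = 13^4 · 40. (Sign doesn't affect v_p.) So v_13(1142440) = 4.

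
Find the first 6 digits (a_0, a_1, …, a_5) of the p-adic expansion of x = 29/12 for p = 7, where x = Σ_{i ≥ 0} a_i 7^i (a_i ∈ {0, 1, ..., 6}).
(a_0, …, a_5) = (3, 4, 0, 4, 0, 4)

v_7(29/12) = 0 (numerator and denominator both coprime to 7), so x ∈ ℤ_7^×. Compute digits iteratively via a_i = x_i mod 7, x_{i+1} = (x_i − a_i)/7, with x_0 = x:
  x_0 = 29/12;  a_0 = 3;  x_1 = (x_0 − 3)/7 = -1/12
  x_1 = -1/12;  a_1 = 4;  x_2 = (x_1 − 4)/7 = -7/12
  x_2 = -7/12;  a_2 = 0;  x_3 = (x_2 − 0)/7 = -1/12
  x_3 = -1/12;  a_3 = 4;  x_4 = (x_3 − 4)/7 = -7/12
  x_4 = -7/12;  a_4 = 0;  x_5 = (x_4 − 0)/7 = -1/12
  x_5 = -1/12;  a_5 = 4;  x_6 = (x_5 − 4)/7 = -7/12
Digits: (3, 4, 0, 4, 0, 4).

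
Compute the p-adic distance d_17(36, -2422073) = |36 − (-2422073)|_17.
d_17(36, -2422073) = 1/83521

Step 1 — x − y = 36 − (-2422073) = 2422109. Step 2 — v_17(2422109) = 4 (factor: 2422109 = (17^4 · 29); the sign does not affect v_p). Step 3 — |x − y|_17 = 17^{-4} = 1/83521.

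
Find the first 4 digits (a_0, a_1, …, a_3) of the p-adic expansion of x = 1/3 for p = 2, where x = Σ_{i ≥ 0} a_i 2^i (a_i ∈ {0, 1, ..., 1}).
(a_0, …, a_3) = (1, 1, 0, 1)

v_2(1/3) = 0 (numerator and denominator both coprime to 2), so x ∈ ℤ_2^×. Compute digits iteratively via a_i = x_i mod 2, x_{i+1} = (x_i − a_i)/2, with x_0 = x:
  x_0 = 1/3;  a_0 = 1;  x_1 = (x_0 − 1)/2 = -1/3
  x_1 = -1/3;  a_1 = 1;  x_2 = (x_1 − 1)/2 = -2/3
  x_2 = -2/3;  a_2 = 0;  x_3 = (x_2 − 0)/2 = -1/3
  x_3 = -1/3;  a_3 = 1;  x_4 = (x_3 − 1)/2 = -2/3
Digits: (1, 1, 0, 1).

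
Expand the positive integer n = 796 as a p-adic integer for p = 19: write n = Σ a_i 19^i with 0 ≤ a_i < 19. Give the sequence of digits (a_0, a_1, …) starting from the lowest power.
(a_0, a_1, …) = (17, 3, 2)

Repeated division by 19 gives the digits low-to-high: 796 = 17 + 3·19^1 + 2·19^2. Digit sequence: (17, 3, 2).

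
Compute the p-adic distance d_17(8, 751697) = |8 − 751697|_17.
d_17(8, 751697) = 1/83521

Step 1 — x − y = 8 − 751697 = -751689. Step 2 — v_17(-751689) = 4 (factor: -751689 = −(17^4 · 9); the sign does not affect v_p). Step 3 — |x − y|_17 = 17^{-4} = 1/83521.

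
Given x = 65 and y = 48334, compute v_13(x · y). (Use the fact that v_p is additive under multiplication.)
v_13(3141710) = 4

v_p(x) = 1 (factor: 65 = 13^1 · 5); v_p(y) = 3 (factor: 48334 = 13^3 · 22). Additivity: v_p(xy) = v_p(x) + v_p(y) = 1 + 3 = 4. (Direct check: xy = 3141710 = 13^4 · (110).)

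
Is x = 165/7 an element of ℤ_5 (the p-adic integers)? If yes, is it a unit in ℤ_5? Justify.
x ∈ ℤ_5 but not a unit; v_5(x) = 1 > 0

ℤ_5 = {x ∈ ℚ_5 : v_5(x) ≥ 0} and ℤ_5^× = {x ∈ ℤ_5 : v_5(x) = 0}. Here v_5(165/7) = v_5(num) − v_5(den) = 1; compare against these criteria.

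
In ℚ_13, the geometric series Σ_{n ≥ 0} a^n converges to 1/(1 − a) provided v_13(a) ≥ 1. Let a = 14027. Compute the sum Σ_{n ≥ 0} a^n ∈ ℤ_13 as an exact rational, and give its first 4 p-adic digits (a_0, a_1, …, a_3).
Σ a^n = 1/(1 − a) = -1/14026;  first 4 digits = (1, 0, 5, 6)

v_13(a) = 2 ≥ 1, so the series converges in ℤ_13 to 1/(1 − a) = 1/(1 − 14027) = -1/14026. Expand this rational in ℤ_13: compute digits iteratively via d_i = x_i mod 13, x_{i+1} = (x_i − d_i)/13. The first 4 digits are (1, 0, 5, 6).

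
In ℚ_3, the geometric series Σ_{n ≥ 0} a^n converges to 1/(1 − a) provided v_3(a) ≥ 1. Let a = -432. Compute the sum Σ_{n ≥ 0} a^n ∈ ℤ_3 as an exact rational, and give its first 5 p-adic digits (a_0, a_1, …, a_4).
Σ a^n = 1/(1 − a) = 1/433;  first 5 digits = (1, 0, 0, 2, 0)

v_3(a) = 3 ≥ 1, so the series converges in ℤ_3 to 1/(1 − a) = 1/(1 − (-432)) = 1/433. Expand this rational in ℤ_3: compute digits iteratively via d_i = x_i mod 3, x_{i+1} = (x_i − d_i)/3. The first 5 digits are (1, 0, 0, 2, 0).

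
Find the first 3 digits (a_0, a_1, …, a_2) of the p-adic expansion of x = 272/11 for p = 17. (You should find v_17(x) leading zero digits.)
(a_0, …, a_2) = (0, 3, 3)

v_17(272/11) = 1, so a_0 = ... = a_0 = 0. Factor out: x = 17^1 · u with u = 16/11 a unit in ℤ_17. Expand u iteratively via a_{v+i} = u_i mod 17, u_{i+1} = (u_i − a_{v+i})/17:
  u_0 = 16/11;  a_1 = 3;  u_1 = (u_0 − 3)/17 = -1/11
  u_1 = -1/11;  a_2 = 3;  u_2 = (u_1 − 3)/17 = -2/11
Digits: (0, 3, 3).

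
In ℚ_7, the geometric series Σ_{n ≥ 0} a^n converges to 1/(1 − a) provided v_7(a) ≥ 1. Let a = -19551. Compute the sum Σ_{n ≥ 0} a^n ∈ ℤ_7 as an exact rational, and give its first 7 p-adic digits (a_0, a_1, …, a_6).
Σ a^n = 1/(1 − a) = 1/19552;  first 7 digits = (1, 0, 0, 6, 5, 5, 0)

v_7(a) = 3 ≥ 1, so the series converges in ℤ_7 to 1/(1 − a) = 1/(1 − (-19551)) = 1/19552. Expand this rational in ℤ_7: compute digits iteratively via d_i = x_i mod 7, x_{i+1} = (x_i − d_i)/7. The first 7 digits are (1, 0, 0, 6, 5, 5, 0).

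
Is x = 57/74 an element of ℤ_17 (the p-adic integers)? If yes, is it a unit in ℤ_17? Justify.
x ∈ ℤ_17^× (unit); v_17(x) = 0

ℤ_17 = {x ∈ ℚ_17 : v_17(x) ≥ 0} and ℤ_17^× = {x ∈ ℤ_17 : v_17(x) = 0}. Here v_17(57/74) = v_17(num) − v_17(den) = 0; compare against these criteria.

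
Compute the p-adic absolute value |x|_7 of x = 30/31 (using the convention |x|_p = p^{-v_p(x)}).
|30/31|_7 = 1

Step 1 — compute v_7(x) by factoring powers of 7 out of the numerator and denominator: v_7(30/31) = 0. Step 2 — apply |x|_p = p^{-v_p(x)} = 7^{0} = 1.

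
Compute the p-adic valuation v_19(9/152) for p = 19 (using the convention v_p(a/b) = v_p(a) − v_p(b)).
v_19(9/152) = -1

Factor powers of 19 from the numerator and denominator of the reduced fraction: 9 = 19^0 · 9 and 152 = 19^1 · 8. Apply v_p(a/b) = v_p(a) − v_p(b): v_19(9/152) = 0 − 1 = -1.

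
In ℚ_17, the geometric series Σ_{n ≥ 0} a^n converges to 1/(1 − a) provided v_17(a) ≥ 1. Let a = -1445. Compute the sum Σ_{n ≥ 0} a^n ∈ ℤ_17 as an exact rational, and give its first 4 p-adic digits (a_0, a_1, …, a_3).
Σ a^n = 1/(1 − a) = 1/1446;  first 4 digits = (1, 0, 12, 16)

v_17(a) = 2 ≥ 1, so the series converges in ℤ_17 to 1/(1 − a) = 1/(1 − (-1445)) = 1/1446. Expand this rational in ℤ_17: compute digits iteratively via d_i = x_i mod 17, x_{i+1} = (x_i − d_i)/17. The first 4 digits are (1, 0, 12, 16).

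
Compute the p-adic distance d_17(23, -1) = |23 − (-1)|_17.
d_17(23, -1) = 1

Step 1 — x − y = 23 − (-1) = 24. Step 2 — v_17(24) = 0 (factor: 24 = (17^0 · 24); the sign does not affect v_p). Step 3 — |x − y|_17 = 17^{0} = 1.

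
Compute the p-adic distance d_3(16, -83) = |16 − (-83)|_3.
d_3(16, -83) = 1/9

Step 1 — x − y = 16 − (-83) = 99. Step 2 — v_3(99) = 2 (factor: 99 = (3^2 · 11); the sign does not affect v_p). Step 3 — |x − y|_3 = 3^{-2} = 1/9.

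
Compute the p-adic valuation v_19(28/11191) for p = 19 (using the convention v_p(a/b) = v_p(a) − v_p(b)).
v_19(28/11191) = -2

Factor powers of 19 from the numerator and denominator of the reduced fraction: 28 = 19^0 · 28 and 11191 = 19^2 · 31. Apply v_p(a/b) = v_p(a) − v_p(b): v_19(28/11191) = 0 − 2 = -2.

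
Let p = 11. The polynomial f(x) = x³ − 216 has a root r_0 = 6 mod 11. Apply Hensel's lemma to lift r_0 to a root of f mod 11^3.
r_2 = 6 (mod 1331)

Hensel: r_{i+1} = r_i − f(r_i)/f′(r_i) mod 11^{i+2}, where f′(x) = 3x². Iterate:
  r_0 = 6 (mod 11)
  r_1 = 6 (mod 121)
  r_2 = 6 (mod 1331)
Final: r = 6 with f(r) ≡ 0 mod 11^3.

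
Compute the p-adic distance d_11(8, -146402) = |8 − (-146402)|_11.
d_11(8, -146402) = 1/14641

Step 1 — x − y = 8 − (-146402) = 146410. Step 2 — v_11(146410) = 4 (factor: 146410 = (11^4 · 10); the sign does not affect v_p). Step 3 — |x − y|_11 = 11^{-4} = 1/14641.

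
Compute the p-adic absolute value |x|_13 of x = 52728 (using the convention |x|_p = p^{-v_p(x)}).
|52728|_13 = 1/2197

Step 1 — compute v_13(x) by factoring powers of 13 out of the numerator and denominator: v_13(52728) = 3. Step 2 — apply |x|_p = p^{-v_p(x)} = 13^{-3} = 1/2197.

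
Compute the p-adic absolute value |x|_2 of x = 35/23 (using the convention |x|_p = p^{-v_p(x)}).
|35/23|_2 = 1

Step 1 — compute v_2(x) by factoring powers of 2 out of the numerator and denominator: v_2(35/23) = 0. Step 2 — apply |x|_p = p^{-v_p(x)} = 2^{0} = 1.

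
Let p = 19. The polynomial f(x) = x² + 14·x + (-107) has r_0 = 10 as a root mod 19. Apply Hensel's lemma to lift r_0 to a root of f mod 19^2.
r_1 = 314 (mod 361)

Hensel: r_{i+1} = r_i − f(r_i)·(f′(r_i))^{-1} mod 19^{i+2}, f′(x) = 2x + 14. Iterate:
  r_0 = 10 (mod 19)
  r_1 = 314 (mod 361)
Final: r = 314 satisfies f(r) ≡ 0 mod 19^2.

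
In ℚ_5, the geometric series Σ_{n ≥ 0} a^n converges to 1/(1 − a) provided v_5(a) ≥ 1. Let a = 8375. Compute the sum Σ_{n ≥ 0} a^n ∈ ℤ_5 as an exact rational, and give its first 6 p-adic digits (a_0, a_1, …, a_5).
Σ a^n = 1/(1 − a) = -1/8374;  first 6 digits = (1, 0, 0, 2, 3, 2)

v_5(a) = 3 ≥ 1, so the series converges in ℤ_5 to 1/(1 − a) = 1/(1 − 8375) = -1/8374. Expand this rational in ℤ_5: compute digits iteratively via d_i = x_i mod 5, x_{i+1} = (x_i − d_i)/5. The first 6 digits are (1, 0, 0, 2, 3, 2).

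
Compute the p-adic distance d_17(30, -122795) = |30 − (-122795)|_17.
d_17(30, -122795) = 1/4913

Step 1 — x − y = 30 − (-122795) = 122825. Step 2 — v_17(122825) = 3 (factor: 122825 = (17^3 · 25); the sign does not affect v_p). Step 3 — |x − y|_17 = 17^{-3} = 1/4913.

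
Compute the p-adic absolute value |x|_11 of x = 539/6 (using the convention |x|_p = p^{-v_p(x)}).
|539/6|_11 = 1/11

Step 1 — compute v_11(x) by factoring powers of 11 out of the numerator and denominator: v_11(539/6) = 1. Step 2 — apply |x|_p = p^{-v_p(x)} = 11^{-1} = 1/11.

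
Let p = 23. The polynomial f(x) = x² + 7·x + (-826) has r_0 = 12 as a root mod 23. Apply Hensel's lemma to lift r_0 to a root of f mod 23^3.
r_2 = 219 (mod 12167)

Hensel: r_{i+1} = r_i − f(r_i)·(f′(r_i))^{-1} mod 23^{i+2}, f′(x) = 2x + 7. Iterate:
  r_0 = 12 (mod 23)
  r_1 = 219 (mod 529)
  r_2 = 219 (mod 12167)
Final: r = 219 satisfies f(r) ≡ 0 mod 23^3.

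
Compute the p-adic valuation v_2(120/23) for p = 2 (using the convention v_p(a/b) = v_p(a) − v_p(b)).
v_2(120/23) = 3

Factor powers of 2 from the numerator and denominator of the reduced fraction: 120 = 2^3 · 15 and 23 = 2^0 · 23. Apply v_p(a/b) = v_p(a) − v_p(b): v_2(120/23) = 3 − 0 = 3.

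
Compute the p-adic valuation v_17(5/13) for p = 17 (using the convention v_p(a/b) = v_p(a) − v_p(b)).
v_17(5/13) = 0

Factor powers of 17 from the numerator and denominator of the reduced fraction: 5 = 17^0 · 5 and 13 = 17^0 · 13. Apply v_p(a/b) = v_p(a) − v_p(b): v_17(5/13) = 0 − 0 = 0.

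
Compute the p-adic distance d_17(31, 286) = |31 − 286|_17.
d_17(31, 286) = 1/17

Step 1 — x − y = 31 − 286 = -255. Step 2 — v_17(-255) = 1 (factor: -255 = −(17^1 · 15); the sign does not affect v_p). Step 3 — |x − y|_17 = 17^{-1} = 1/17.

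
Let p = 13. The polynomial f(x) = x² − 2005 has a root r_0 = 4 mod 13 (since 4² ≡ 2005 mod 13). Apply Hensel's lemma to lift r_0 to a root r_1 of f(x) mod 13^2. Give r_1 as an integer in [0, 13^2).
r_1 = 147 (mod 169)

Hensel's recurrence: r_{i+1} = r_i − f(r_i)·(f′(r_i))^{-1} mod 13^{i+2}, with f′(x) = 2x. Iterate:
  r_0 = 4 (mod 13)
  r_1 = 147 (mod 169)
Final: r_1 = 147, and one checks f(r_1) ≡ 0 mod 13^2.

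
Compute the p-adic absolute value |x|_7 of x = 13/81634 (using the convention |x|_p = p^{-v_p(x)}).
|13/81634|_7 = 2401

Step 1 — compute v_7(x) by factoring powers of 7 out of the numerator and denominator: v_7(13/81634) = -4. Step 2 — apply |x|_p = p^{-v_p(x)} = 7^{4} = 2401.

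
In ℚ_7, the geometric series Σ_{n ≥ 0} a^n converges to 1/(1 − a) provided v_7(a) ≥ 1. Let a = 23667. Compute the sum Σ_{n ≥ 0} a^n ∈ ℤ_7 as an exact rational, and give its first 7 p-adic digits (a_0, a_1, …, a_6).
Σ a^n = 1/(1 − a) = -1/23666;  first 7 digits = (1, 0, 0, 6, 2, 1, 1)

v_7(a) = 3 ≥ 1, so the series converges in ℤ_7 to 1/(1 − a) = 1/(1 − 23667) = -1/23666. Expand this rational in ℤ_7: compute digits iteratively via d_i = x_i mod 7, x_{i+1} = (x_i − d_i)/7. The first 7 digits are (1, 0, 0, 6, 2, 1, 1).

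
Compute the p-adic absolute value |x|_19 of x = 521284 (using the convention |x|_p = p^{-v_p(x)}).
|521284|_19 = 1/130321

Step 1 — compute v_19(x) by factoring powers of 19 out of the numerator and denominator: v_19(521284) = 4. Step 2 — apply |x|_p = p^{-v_p(x)} = 19^{-4} = 1/130321.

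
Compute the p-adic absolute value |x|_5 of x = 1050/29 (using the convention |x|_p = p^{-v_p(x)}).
|1050/29|_5 = 1/25

Step 1 — compute v_5(x) by factoring powers of 5 out of the numerator and denominator: v_5(1050/29) = 2. Step 2 — apply |x|_p = p^{-v_p(x)} = 5^{-2} = 1/25.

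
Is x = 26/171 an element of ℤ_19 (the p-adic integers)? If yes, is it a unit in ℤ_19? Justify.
x ∉ ℤ_19 (v_19(x) = -1 < 0)

ℤ_19 = {x ∈ ℚ_19 : v_19(x) ≥ 0} and ℤ_19^× = {x ∈ ℤ_19 : v_19(x) = 0}. Here v_19(26/171) = v_19(num) − v_19(den) = -1; compare against these criteria.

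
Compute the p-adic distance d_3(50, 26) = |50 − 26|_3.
d_3(50, 26) = 1/3

Step 1 — x − y = 50 − 26 = 24. Step 2 — v_3(24) = 1 (factor: 24 = (3^1 · 8); the sign does not affect v_p). Step 3 — |x − y|_3 = 3^{-1} = 1/3.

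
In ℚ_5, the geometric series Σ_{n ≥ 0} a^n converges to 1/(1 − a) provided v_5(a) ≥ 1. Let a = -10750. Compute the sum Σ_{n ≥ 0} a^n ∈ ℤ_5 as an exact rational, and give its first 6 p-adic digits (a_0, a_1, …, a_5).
Σ a^n = 1/(1 − a) = 1/10751;  first 6 digits = (1, 0, 0, 4, 2, 1)

v_5(a) = 3 ≥ 1, so the series converges in ℤ_5 to 1/(1 − a) = 1/(1 − (-10750)) = 1/10751. Expand this rational in ℤ_5: compute digits iteratively via d_i = x_i mod 5, x_{i+1} = (x_i − d_i)/5. The first 6 digits are (1, 0, 0, 4, 2, 1).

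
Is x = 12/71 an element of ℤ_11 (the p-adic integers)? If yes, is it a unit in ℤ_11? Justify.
x ∈ ℤ_11^× (unit); v_11(x) = 0

ℤ_11 = {x ∈ ℚ_11 : v_11(x) ≥ 0} and ℤ_11^× = {x ∈ ℤ_11 : v_11(x) = 0}. Here v_11(12/71) = v_11(num) − v_11(den) = 0; compare against these criteria.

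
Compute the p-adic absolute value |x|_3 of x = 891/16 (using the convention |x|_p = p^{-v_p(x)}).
|891/16|_3 = 1/81

Step 1 — compute v_3(x) by factoring powers of 3 out of the numerator and denominator: v_3(891/16) = 4. Step 2 — apply |x|_p = p^{-v_p(x)} = 3^{-4} = 1/81.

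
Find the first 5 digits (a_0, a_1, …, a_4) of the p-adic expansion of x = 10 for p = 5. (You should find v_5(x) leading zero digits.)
(a_0, …, a_4) = (0, 2, 0, 0, 0)

v_5(10) = 1, so a_0 = ... = a_0 = 0. Factor out: x = 5^1 · u with u = 2 a unit in ℤ_5. Expand u iteratively via a_{v+i} = u_i mod 5, u_{i+1} = (u_i − a_{v+i})/5:
  u_0 = 2;  a_1 = 2;  u_1 = (u_0 − 2)/5 = 0
  u_1 = 0;  a_2 = 0;  u_2 = (u_1 − 0)/5 = 0
  u_2 = 0;  a_3 = 0;  u_3 = (u_2 − 0)/5 = 0
  u_3 = 0;  a_4 = 0;  u_4 = (u_3 − 0)/5 = 0
Digits: (0, 2, 0, 0, 0).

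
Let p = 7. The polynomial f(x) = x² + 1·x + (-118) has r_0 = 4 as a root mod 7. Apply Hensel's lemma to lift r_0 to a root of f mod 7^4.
r_3 = 1082 (mod 2401)

Hensel: r_{i+1} = r_i − f(r_i)·(f′(r_i))^{-1} mod 7^{i+2}, f′(x) = 2x + 1. Iterate:
  r_0 = 4 (mod 7)
  r_1 = 4 (mod 49)
  r_2 = 53 (mod 343)
  r_3 = 1082 (mod 2401)
Final: r = 1082 satisfies f(r) ≡ 0 mod 7^4.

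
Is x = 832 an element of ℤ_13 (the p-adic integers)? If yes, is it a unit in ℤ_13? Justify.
x ∈ ℤ_13 but not a unit; v_13(x) = 1 > 0

ℤ_13 = {x ∈ ℚ_13 : v_13(x) ≥ 0} and ℤ_13^× = {x ∈ ℤ_13 : v_13(x) = 0}. Here v_13(832) = v_13(num) − v_13(den) = 1; compare against these criteria.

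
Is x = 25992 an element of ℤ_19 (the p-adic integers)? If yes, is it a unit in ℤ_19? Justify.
x ∈ ℤ_19 but not a unit; v_19(x) = 2 > 0

ℤ_19 = {x ∈ ℚ_19 : v_19(x) ≥ 0} and ℤ_19^× = {x ∈ ℤ_19 : v_19(x) = 0}. Here v_19(25992) = v_19(num) − v_19(den) = 2; compare against these criteria.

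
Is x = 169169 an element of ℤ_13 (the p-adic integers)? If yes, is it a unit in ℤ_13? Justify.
x ∈ ℤ_13 but not a unit; v_13(x) = 3 > 0

ℤ_13 = {x ∈ ℚ_13 : v_13(x) ≥ 0} and ℤ_13^× = {x ∈ ℤ_13 : v_13(x) = 0}. Here v_13(169169) = v_13(num) − v_13(den) = 3; compare against these criteria.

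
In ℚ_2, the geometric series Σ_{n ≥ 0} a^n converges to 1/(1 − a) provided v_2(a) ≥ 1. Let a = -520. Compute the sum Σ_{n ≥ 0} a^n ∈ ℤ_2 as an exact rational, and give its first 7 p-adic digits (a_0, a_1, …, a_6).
Σ a^n = 1/(1 − a) = 1/521;  first 7 digits = (1, 0, 0, 1, 1, 1, 0)

v_2(a) = 3 ≥ 1, so the series converges in ℤ_2 to 1/(1 − a) = 1/(1 − (-520)) = 1/521. Expand this rational in ℤ_2: compute digits iteratively via d_i = x_i mod 2, x_{i+1} = (x_i − d_i)/2. The first 7 digits are (1, 0, 0, 1, 1, 1, 0).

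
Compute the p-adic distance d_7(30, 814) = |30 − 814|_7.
d_7(30, 814) = 1/49

Step 1 — x − y = 30 − 814 = -784. Step 2 — v_7(-784) = 2 (factor: -784 = −(7^2 · 16); the sign does not affect v_p). Step 3 — |x − y|_7 = 7^{-2} = 1/49.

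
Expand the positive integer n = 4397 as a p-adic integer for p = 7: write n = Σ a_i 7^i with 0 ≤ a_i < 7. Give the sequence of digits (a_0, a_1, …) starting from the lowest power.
(a_0, a_1, …) = (1, 5, 5, 5, 1)

Repeated division by 7 gives the digits low-to-high: 4397 = 1 + 5·7^1 + 5·7^2 + 5·7^3 + 1·7^4. Digit sequence: (1, 5, 5, 5, 1).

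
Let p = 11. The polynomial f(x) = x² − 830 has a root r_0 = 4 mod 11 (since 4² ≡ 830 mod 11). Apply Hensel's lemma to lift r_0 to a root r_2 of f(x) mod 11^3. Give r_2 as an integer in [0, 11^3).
r_2 = 257 (mod 1331)

Hensel's recurrence: r_{i+1} = r_i − f(r_i)·(f′(r_i))^{-1} mod 11^{i+2}, with f′(x) = 2x. Iterate:
  r_0 = 4 (mod 11)
  r_1 = 15 (mod 121)
  r_2 = 257 (mod 1331)
Final: r_2 = 257, and one checks f(r_2) ≡ 0 mod 11^3.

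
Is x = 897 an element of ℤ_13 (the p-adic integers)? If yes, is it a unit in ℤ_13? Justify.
x ∈ ℤ_13 but not a unit; v_13(x) = 1 > 0

ℤ_13 = {x ∈ ℚ_13 : v_13(x) ≥ 0} and ℤ_13^× = {x ∈ ℤ_13 : v_13(x) = 0}. Here v_13(897) = v_13(num) − v_13(den) = 1; compare against these criteria.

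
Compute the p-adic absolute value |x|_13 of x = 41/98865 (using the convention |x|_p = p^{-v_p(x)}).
|41/98865|_13 = 2197

Step 1 — compute v_13(x) by factoring powers of 13 out of the numerator and denominator: v_13(41/98865) = -3. Step 2 — apply |x|_p = p^{-v_p(x)} = 13^{3} = 2197.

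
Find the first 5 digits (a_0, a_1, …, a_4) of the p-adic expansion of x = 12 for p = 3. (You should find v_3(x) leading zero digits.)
(a_0, …, a_4) = (0, 1, 1, 0, 0)

v_3(12) = 1, so a_0 = ... = a_0 = 0. Factor out: x = 3^1 · u with u = 4 a unit in ℤ_3. Expand u iteratively via a_{v+i} = u_i mod 3, u_{i+1} = (u_i − a_{v+i})/3:
  u_0 = 4;  a_1 = 1;  u_1 = (u_0 − 1)/3 = 1
  u_1 = 1;  a_2 = 1;  u_2 = (u_1 − 1)/3 = 0
  u_2 = 0;  a_3 = 0;  u_3 = (u_2 − 0)/3 = 0
  u_3 = 0;  a_4 = 0;  u_4 = (u_3 − 0)/3 = 0
Digits: (0, 1, 1, 0, 0).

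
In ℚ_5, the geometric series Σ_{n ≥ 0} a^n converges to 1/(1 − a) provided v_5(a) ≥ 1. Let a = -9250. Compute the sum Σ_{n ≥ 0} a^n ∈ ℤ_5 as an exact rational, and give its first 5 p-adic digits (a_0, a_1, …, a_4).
Σ a^n = 1/(1 − a) = 1/9251;  first 5 digits = (1, 0, 0, 1, 0)

v_5(a) = 3 ≥ 1, so the series converges in ℤ_5 to 1/(1 − a) = 1/(1 − (-9250)) = 1/9251. Expand this rational in ℤ_5: compute digits iteratively via d_i = x_i mod 5, x_{i+1} = (x_i − d_i)/5. The first 5 digits are (1, 0, 0, 1, 0).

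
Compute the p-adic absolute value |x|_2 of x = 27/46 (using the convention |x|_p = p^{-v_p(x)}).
|27/46|_2 = 2

Step 1 — compute v_2(x) by factoring powers of 2 out of the numerator and denominator: v_2(27/46) = -1. Step 2 — apply |x|_p = p^{-v_p(x)} = 2^{1} = 2.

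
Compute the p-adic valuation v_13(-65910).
v_13(-65910) = 3

v_13(n) is the largest exponent k such that 13^k divides n. Factor out: -65910 = -13^3 · 30. (Sign doesn't affect v_p.) So v_13(-65910) = 3.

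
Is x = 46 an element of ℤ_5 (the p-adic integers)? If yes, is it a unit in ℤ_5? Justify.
x ∈ ℤ_5^× (unit); v_5(x) = 0

ℤ_5 = {x ∈ ℚ_5 : v_5(x) ≥ 0} and ℤ_5^× = {x ∈ ℤ_5 : v_5(x) = 0}. Here v_5(46) = v_5(num) − v_5(den) = 0; compare against these criteria.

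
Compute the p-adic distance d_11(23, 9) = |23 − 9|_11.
d_11(23, 9) = 1

Step 1 — x − y = 23 − 9 = 14. Step 2 — v_11(14) = 0 (factor: 14 = (11^0 · 14); the sign does not affect v_p). Step 3 — |x − y|_11 = 11^{0} = 1.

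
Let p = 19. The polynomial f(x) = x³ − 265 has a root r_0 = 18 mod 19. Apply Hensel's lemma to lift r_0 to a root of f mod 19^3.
r_2 = 4901 (mod 6859)

Hensel: r_{i+1} = r_i − f(r_i)/f′(r_i) mod 19^{i+2}, where f′(x) = 3x². Iterate:
  r_0 = 18 (mod 19)
  r_1 = 208 (mod 361)
  r_2 = 4901 (mod 6859)
Final: r = 4901 with f(r) ≡ 0 mod 19^3.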